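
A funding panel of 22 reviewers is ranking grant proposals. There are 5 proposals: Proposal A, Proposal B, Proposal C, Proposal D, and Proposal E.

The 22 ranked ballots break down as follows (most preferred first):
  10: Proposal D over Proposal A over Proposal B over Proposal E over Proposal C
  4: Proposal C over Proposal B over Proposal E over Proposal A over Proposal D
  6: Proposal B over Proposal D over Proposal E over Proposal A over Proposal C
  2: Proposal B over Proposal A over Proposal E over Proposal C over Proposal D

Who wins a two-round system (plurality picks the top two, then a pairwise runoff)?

Proposal B

Round 1 first-place votes: Proposal A 0, Proposal B 8, Proposal C 4, Proposal D 10, Proposal E 0. Proposal D and Proposal B advance.
Runoff: Proposal D is ranked above Proposal B on 10 ballots, Proposal B above Proposal D on 12.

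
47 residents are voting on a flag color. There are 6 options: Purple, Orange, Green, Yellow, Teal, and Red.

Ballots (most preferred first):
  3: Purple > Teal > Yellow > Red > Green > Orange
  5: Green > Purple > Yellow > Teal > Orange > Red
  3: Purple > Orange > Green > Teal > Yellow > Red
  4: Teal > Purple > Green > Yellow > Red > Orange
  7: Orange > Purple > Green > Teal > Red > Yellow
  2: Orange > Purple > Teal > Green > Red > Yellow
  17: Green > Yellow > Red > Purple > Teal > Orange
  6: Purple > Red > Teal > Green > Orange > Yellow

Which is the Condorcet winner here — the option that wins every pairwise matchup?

Purple

Purple vs Orange: 38–9
Purple vs Green: 25–22
Purple vs Yellow: 30–17
Purple vs Teal: 43–4
Purple vs Red: 30–17
Purple beats every other option.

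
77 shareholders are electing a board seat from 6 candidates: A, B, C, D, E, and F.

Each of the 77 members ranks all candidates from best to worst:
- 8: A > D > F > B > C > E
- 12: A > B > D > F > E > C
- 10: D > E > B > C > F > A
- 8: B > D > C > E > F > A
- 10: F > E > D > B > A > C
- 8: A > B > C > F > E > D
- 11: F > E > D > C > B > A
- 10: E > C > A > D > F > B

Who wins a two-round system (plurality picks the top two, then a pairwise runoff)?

Round 1 first-place votes: A 28, B 8, C 0, D 10, E 10, F 21. A and F advance.
Runoff: A is ranked above F on 38 ballots, F above A on 39.

F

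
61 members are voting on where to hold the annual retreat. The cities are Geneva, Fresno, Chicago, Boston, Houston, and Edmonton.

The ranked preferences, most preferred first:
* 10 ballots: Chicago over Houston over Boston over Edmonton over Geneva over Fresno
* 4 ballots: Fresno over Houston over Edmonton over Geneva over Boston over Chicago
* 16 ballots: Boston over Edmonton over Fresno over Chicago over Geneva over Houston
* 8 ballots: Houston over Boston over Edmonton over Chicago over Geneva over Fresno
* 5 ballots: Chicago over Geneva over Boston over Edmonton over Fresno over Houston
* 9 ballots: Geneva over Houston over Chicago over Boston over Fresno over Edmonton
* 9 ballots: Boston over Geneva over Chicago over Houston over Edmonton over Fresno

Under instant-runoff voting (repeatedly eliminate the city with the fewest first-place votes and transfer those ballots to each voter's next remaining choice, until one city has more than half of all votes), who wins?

Round 1: Geneva 9, Fresno 4, Chicago 15, Boston 25, Houston 8, Edmonton 0. Edmonton eliminated.
Round 2: Geneva 9, Fresno 4, Chicago 15, Boston 25, Houston 8. Fresno eliminated.
Round 3: Geneva 9, Chicago 15, Boston 25, Houston 12. Geneva eliminated.
Round 4: Chicago 15, Boston 25, Houston 21. Chicago eliminated.
Round 5: Boston 30, Houston 31. Houston has a majority (≥31).

Houston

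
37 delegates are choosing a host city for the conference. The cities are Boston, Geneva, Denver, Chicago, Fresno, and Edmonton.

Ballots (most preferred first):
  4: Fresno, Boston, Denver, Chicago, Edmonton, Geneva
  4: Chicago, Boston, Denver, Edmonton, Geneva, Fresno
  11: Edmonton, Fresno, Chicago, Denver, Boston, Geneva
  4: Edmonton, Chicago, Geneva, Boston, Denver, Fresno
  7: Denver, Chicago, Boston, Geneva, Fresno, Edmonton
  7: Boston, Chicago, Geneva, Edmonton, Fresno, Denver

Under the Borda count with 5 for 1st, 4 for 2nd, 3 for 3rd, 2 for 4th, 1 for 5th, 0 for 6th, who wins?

Boston: 4×4 + 4×4 + 11×1 + 4×2 + 7×3 + 7×5 = 107
Geneva: 4×0 + 4×1 + 11×0 + 4×3 + 7×2 + 7×3 = 51
Denver: 4×3 + 4×3 + 11×2 + 4×1 + 7×5 + 7×0 = 85
Chicago: 4×2 + 4×5 + 11×3 + 4×4 + 7×4 + 7×4 = 133
Fresno: 4×5 + 4×0 + 11×4 + 4×0 + 7×1 + 7×1 = 78
Edmonton: 4×1 + 4×2 + 11×5 + 4×5 + 7×0 + 7×2 = 101

Chicago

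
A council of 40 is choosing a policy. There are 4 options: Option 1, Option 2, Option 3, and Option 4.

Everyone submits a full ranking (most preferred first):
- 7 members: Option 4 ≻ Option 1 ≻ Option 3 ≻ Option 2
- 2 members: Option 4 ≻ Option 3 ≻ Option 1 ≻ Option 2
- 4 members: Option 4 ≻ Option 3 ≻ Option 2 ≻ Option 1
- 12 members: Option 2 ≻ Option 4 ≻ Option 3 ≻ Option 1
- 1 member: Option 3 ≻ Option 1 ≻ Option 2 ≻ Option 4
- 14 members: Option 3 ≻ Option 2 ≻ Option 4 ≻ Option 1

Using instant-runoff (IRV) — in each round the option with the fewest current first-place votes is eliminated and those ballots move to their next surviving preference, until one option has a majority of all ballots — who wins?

Round 1: Option 1 0, Option 2 12, Option 3 15, Option 4 13. Option 1 eliminated.
Round 2: Option 2 12, Option 3 15, Option 4 13. Option 2 eliminated.
Round 3: Option 3 15, Option 4 25. Option 4 has a majority (≥21).

Option 4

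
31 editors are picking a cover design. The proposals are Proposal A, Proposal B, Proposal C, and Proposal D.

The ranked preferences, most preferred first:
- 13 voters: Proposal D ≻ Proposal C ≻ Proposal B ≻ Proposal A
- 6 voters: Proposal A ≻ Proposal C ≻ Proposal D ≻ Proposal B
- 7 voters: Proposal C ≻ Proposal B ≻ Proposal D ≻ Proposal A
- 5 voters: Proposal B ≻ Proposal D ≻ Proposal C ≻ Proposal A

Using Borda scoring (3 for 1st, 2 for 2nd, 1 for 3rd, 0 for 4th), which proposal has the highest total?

Proposal C

Proposal A: 13×0 + 6×3 + 7×0 + 5×0 = 18
Proposal B: 13×1 + 6×0 + 7×2 + 5×3 = 42
Proposal C: 13×2 + 6×2 + 7×3 + 5×1 = 64
Proposal D: 13×3 + 6×1 + 7×1 + 5×2 = 62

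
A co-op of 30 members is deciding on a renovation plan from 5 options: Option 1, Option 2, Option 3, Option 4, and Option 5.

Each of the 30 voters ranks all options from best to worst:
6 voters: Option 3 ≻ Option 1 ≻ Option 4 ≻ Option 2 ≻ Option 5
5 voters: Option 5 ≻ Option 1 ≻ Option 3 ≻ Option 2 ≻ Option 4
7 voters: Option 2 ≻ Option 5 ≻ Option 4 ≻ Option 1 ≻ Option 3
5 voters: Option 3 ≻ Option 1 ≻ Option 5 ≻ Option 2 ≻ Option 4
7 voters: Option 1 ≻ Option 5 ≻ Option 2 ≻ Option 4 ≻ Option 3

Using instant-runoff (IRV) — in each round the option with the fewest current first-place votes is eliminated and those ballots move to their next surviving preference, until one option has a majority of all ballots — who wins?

Option 1

Round 1: Option 1 7, Option 2 7, Option 3 11, Option 4 0, Option 5 5. Option 4 eliminated.
Round 2: Option 1 7, Option 2 7, Option 3 11, Option 5 5. Option 5 eliminated.
Round 3: Option 1 12, Option 2 7, Option 3 11. Option 2 eliminated.
Round 4: Option 1 19, Option 3 11. Option 1 has a majority (≥16).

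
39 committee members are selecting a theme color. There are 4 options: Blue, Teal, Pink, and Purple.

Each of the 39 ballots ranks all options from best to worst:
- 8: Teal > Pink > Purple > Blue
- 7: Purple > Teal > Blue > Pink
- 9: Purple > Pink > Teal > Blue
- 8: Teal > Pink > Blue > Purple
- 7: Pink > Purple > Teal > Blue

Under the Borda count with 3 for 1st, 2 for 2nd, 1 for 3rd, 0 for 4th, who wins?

Blue: 8×0 + 7×1 + 9×0 + 8×1 + 7×0 = 15
Teal: 8×3 + 7×2 + 9×1 + 8×3 + 7×1 = 78
Pink: 8×2 + 7×0 + 9×2 + 8×2 + 7×3 = 71
Purple: 8×1 + 7×3 + 9×3 + 8×0 + 7×2 = 70

Teal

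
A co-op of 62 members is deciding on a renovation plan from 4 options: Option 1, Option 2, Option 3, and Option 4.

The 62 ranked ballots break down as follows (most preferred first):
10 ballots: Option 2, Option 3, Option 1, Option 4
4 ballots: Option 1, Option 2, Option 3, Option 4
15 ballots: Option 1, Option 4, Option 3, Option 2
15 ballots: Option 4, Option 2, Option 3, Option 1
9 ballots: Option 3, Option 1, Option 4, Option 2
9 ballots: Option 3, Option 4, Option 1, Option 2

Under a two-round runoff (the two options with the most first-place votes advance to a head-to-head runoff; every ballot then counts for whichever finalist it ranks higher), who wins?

Option 3

Round 1 first-place votes: Option 1 19, Option 2 10, Option 3 18, Option 4 15. Option 1 and Option 3 advance.
Runoff: Option 1 is ranked above Option 3 on 19 ballots, Option 3 above Option 1 on 43.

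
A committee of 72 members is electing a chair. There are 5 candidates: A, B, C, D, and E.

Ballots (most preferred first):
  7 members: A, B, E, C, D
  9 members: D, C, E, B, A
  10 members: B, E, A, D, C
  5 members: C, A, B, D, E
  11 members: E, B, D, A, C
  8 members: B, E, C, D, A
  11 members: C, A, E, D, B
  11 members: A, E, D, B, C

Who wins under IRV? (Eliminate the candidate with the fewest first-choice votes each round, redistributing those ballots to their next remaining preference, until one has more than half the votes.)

Round 1: A 18, B 18, C 16, D 9, E 11. D eliminated.
Round 2: A 18, B 18, C 25, E 11. E eliminated.
Round 3: A 18, B 29, C 25. A eliminated.
Round 4: B 47, C 25. B has a majority (≥37).

B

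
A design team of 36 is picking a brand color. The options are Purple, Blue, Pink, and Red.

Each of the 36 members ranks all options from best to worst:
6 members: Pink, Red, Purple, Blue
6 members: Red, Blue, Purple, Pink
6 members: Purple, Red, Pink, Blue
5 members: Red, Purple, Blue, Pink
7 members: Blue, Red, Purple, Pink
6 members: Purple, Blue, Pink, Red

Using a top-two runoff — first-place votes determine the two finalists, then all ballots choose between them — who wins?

Round 1 first-place votes: Purple 12, Blue 7, Pink 6, Red 11. Purple and Red advance.
Runoff: Purple is ranked above Red on 12 ballots, Red above Purple on 24.

Red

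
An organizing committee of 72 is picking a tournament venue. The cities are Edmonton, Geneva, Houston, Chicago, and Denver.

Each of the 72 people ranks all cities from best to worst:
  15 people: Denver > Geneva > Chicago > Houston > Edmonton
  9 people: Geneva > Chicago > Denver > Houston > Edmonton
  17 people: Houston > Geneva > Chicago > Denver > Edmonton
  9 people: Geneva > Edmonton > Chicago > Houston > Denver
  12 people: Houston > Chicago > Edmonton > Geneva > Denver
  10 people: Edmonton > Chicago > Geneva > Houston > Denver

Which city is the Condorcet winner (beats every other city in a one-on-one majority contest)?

Geneva

Geneva vs Edmonton: 50–22
Geneva vs Houston: 43–29
Geneva vs Chicago: 50–22
Geneva vs Denver: 57–15
Geneva beats every other city.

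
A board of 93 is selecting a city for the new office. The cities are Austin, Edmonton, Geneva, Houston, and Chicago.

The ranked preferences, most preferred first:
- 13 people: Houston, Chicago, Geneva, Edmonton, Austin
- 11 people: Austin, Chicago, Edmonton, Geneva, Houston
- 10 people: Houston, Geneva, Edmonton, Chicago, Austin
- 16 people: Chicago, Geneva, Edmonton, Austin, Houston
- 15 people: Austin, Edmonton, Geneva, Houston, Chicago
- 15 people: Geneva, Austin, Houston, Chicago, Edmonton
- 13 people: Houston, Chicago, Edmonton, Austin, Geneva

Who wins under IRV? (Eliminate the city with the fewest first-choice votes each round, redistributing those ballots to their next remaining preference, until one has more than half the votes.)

Round 1: Austin 26, Edmonton 0, Geneva 15, Houston 36, Chicago 16. Edmonton eliminated.
Round 2: Austin 26, Geneva 15, Houston 36, Chicago 16. Geneva eliminated.
Round 3: Austin 41, Houston 36, Chicago 16. Chicago eliminated.
Round 4: Austin 57, Houston 36. Austin has a majority (≥47).

Austin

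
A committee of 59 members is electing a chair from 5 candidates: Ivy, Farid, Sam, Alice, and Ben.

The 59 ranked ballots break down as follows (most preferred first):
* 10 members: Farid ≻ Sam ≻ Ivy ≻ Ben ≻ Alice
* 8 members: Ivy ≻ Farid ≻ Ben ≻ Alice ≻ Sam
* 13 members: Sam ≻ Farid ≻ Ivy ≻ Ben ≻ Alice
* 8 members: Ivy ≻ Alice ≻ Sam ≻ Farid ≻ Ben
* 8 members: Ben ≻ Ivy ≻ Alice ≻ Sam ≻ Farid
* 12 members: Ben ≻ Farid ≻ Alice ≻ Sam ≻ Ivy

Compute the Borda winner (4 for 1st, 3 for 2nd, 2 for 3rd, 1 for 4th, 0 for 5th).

Farid

Ivy: 10×2 + 8×4 + 13×2 + 8×4 + 8×3 + 12×0 = 134
Farid: 10×4 + 8×3 + 13×3 + 8×1 + 8×0 + 12×3 = 147
Sam: 10×3 + 8×0 + 13×4 + 8×2 + 8×1 + 12×1 = 118
Alice: 10×0 + 8×1 + 13×0 + 8×3 + 8×2 + 12×2 = 72
Ben: 10×1 + 8×2 + 13×1 + 8×0 + 8×4 + 12×4 = 119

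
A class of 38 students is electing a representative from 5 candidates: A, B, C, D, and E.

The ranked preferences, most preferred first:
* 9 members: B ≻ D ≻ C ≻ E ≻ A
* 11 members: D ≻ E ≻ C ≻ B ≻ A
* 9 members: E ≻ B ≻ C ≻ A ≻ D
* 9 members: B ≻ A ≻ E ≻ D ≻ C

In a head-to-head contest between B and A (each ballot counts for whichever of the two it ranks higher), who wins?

B

B is ranked above A on 38 ballots; A above B on 0.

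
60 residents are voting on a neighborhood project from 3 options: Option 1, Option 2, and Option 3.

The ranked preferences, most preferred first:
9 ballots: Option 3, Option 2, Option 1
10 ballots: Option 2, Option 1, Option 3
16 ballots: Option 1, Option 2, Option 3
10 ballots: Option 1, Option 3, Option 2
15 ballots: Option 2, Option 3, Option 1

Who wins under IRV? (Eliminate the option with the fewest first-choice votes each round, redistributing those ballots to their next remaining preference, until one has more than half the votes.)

Round 1: Option 1 26, Option 2 25, Option 3 9. Option 3 eliminated.
Round 2: Option 1 26, Option 2 34. Option 2 has a majority (≥31).

Option 2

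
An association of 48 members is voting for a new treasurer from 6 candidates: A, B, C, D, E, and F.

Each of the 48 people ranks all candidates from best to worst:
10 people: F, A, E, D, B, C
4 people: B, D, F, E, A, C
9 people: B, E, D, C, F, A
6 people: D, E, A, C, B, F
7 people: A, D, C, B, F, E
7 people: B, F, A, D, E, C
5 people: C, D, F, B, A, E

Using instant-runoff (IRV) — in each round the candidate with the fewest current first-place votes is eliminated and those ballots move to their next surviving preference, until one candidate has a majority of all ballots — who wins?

D

Round 1: A 7, B 20, C 5, D 6, E 0, F 10. E eliminated.
Round 2: A 7, B 20, C 5, D 6, F 10. C eliminated.
Round 3: A 7, B 20, D 11, F 10. A eliminated.
Round 4: B 20, D 18, F 10. F eliminated.
Round 5: B 20, D 28. D has a majority (≥25).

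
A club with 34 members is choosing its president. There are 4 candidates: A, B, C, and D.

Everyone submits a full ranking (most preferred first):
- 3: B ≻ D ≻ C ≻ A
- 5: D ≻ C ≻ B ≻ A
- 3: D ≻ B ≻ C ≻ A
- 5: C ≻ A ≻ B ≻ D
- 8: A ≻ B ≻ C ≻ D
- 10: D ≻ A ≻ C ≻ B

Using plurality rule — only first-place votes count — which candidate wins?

D

First-place votes: A 8, B 3, C 5, D 18.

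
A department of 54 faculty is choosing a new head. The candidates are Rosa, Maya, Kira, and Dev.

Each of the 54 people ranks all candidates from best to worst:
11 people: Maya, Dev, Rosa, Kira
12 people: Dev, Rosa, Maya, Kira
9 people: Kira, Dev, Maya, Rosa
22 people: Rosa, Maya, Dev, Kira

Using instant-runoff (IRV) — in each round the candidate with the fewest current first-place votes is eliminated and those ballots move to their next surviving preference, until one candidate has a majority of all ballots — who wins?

Dev

Round 1: Rosa 22, Maya 11, Kira 9, Dev 12. Kira eliminated.
Round 2: Rosa 22, Maya 11, Dev 21. Maya eliminated.
Round 3: Rosa 22, Dev 32. Dev has a majority (≥28).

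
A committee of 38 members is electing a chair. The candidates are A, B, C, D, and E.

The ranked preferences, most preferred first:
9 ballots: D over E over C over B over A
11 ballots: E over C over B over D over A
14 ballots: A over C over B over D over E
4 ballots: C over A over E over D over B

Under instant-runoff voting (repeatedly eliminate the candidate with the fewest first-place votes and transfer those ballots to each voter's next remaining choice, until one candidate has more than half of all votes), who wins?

E

Round 1: A 14, B 0, C 4, D 9, E 11. B eliminated.
Round 2: A 14, C 4, D 9, E 11. C eliminated.
Round 3: A 18, D 9, E 11. D eliminated.
Round 4: A 18, E 20. E has a majority (≥20).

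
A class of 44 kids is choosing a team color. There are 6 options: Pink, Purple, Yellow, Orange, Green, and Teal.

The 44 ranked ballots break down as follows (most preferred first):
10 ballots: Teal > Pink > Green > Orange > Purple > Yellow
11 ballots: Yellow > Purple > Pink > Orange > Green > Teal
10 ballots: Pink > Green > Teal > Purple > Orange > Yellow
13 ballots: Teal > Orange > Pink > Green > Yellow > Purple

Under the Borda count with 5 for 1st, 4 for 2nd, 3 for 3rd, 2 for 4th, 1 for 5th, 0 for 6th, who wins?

Pink

Pink: 10×4 + 11×3 + 10×5 + 13×3 = 162
Purple: 10×1 + 11×4 + 10×2 + 13×0 = 74
Yellow: 10×0 + 11×5 + 10×0 + 13×1 = 68
Orange: 10×2 + 11×2 + 10×1 + 13×4 = 104
Green: 10×3 + 11×1 + 10×4 + 13×2 = 107
Teal: 10×5 + 11×0 + 10×3 + 13×5 = 145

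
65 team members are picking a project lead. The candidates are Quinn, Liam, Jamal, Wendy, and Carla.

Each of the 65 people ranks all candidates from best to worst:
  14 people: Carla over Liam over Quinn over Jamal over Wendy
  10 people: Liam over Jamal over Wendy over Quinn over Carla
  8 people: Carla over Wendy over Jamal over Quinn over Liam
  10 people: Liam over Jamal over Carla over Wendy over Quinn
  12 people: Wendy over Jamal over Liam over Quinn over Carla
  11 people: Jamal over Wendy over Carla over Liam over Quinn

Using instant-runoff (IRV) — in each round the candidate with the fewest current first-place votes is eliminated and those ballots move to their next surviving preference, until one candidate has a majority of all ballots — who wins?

Wendy

Round 1: Quinn 0, Liam 20, Jamal 11, Wendy 12, Carla 22. Quinn eliminated.
Round 2: Liam 20, Jamal 11, Wendy 12, Carla 22. Jamal eliminated.
Round 3: Liam 20, Wendy 23, Carla 22. Liam eliminated.
Round 4: Wendy 33, Carla 32. Wendy has a majority (≥33).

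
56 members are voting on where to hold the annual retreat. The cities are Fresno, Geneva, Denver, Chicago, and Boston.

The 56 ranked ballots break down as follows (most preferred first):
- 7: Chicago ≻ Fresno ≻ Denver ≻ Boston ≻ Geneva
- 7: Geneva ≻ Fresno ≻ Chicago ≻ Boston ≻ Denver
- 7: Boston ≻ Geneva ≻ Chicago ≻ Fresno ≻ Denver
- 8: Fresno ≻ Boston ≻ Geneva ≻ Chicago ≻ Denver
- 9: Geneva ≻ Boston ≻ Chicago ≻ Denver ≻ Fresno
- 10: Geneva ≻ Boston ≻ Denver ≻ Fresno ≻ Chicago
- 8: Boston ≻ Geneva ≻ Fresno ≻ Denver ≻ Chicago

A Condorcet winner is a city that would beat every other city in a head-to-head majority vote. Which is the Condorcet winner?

Boston vs Fresno: 34–22
Boston vs Geneva: 30–26
Boston vs Denver: 49–7
Boston vs Chicago: 42–14
Boston beats every other city.

Boston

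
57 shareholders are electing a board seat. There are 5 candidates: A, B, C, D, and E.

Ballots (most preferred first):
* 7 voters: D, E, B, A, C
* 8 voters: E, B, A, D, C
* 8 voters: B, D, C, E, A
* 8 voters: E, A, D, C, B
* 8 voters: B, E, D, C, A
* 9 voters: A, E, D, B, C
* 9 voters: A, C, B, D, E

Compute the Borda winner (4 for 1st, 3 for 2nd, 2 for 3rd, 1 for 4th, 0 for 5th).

A: 7×1 + 8×2 + 8×0 + 8×3 + 8×0 + 9×4 + 9×4 = 119
B: 7×2 + 8×3 + 8×4 + 8×0 + 8×4 + 9×1 + 9×2 = 129
C: 7×0 + 8×0 + 8×2 + 8×1 + 8×1 + 9×0 + 9×3 = 59
D: 7×4 + 8×1 + 8×3 + 8×2 + 8×2 + 9×2 + 9×1 = 119
E: 7×3 + 8×4 + 8×1 + 8×4 + 8×3 + 9×3 + 9×0 = 144

E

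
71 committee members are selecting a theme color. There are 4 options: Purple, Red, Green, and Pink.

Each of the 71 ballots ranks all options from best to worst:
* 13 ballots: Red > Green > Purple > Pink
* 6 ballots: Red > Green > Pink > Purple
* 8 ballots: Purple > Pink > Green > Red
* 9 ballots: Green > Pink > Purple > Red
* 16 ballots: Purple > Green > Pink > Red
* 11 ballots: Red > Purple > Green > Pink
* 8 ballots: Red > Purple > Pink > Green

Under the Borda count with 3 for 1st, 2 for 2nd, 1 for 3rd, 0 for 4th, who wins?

Purple

Purple: 13×1 + 6×0 + 8×3 + 9×1 + 16×3 + 11×2 + 8×2 = 132
Red: 13×3 + 6×3 + 8×0 + 9×0 + 16×0 + 11×3 + 8×3 = 114
Green: 13×2 + 6×2 + 8×1 + 9×3 + 16×2 + 11×1 + 8×0 = 116
Pink: 13×0 + 6×1 + 8×2 + 9×2 + 16×1 + 11×0 + 8×1 = 64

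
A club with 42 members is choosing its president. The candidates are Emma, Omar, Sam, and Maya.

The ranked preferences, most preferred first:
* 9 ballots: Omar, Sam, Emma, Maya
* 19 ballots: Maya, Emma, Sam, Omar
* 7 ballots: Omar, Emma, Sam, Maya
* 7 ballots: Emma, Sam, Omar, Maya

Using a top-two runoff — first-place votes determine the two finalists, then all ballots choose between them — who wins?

Omar

Round 1 first-place votes: Emma 7, Omar 16, Sam 0, Maya 19. Maya and Omar advance.
Runoff: Maya is ranked above Omar on 19 ballots, Omar above Maya on 23.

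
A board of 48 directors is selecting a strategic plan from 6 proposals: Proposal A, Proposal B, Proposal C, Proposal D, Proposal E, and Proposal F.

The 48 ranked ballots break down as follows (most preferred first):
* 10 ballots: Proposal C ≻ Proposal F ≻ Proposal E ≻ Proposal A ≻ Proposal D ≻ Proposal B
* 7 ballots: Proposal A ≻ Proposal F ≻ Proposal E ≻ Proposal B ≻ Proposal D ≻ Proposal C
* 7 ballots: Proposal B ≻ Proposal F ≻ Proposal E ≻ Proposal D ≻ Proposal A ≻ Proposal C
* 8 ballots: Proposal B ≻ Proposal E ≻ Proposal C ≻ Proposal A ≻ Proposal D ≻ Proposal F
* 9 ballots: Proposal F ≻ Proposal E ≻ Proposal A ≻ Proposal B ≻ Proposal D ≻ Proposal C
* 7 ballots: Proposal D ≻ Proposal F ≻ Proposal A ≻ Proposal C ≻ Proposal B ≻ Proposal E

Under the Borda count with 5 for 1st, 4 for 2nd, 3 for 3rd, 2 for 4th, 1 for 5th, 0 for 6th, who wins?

Proposal F

Proposal A: 10×2 + 7×5 + 7×1 + 8×2 + 9×3 + 7×3 = 126
Proposal B: 10×0 + 7×2 + 7×5 + 8×5 + 9×2 + 7×1 = 114
Proposal C: 10×5 + 7×0 + 7×0 + 8×3 + 9×0 + 7×2 = 88
Proposal D: 10×1 + 7×1 + 7×2 + 8×1 + 9×1 + 7×5 = 83
Proposal E: 10×3 + 7×3 + 7×3 + 8×4 + 9×4 + 7×0 = 140
Proposal F: 10×4 + 7×4 + 7×4 + 8×0 + 9×5 + 7×4 = 169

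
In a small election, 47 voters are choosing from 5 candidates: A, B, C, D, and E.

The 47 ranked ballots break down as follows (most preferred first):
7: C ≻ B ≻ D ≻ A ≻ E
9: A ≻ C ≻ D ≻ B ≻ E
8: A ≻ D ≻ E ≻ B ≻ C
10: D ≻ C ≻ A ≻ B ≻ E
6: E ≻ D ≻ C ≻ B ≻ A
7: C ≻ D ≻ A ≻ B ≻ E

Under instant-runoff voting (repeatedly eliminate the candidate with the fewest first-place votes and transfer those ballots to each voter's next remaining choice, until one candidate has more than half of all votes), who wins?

Round 1: A 17, B 0, C 14, D 10, E 6. B eliminated.
Round 2: A 17, C 14, D 10, E 6. E eliminated.
Round 3: A 17, C 14, D 16. C eliminated.
Round 4: A 17, D 30. D has a majority (≥24).

D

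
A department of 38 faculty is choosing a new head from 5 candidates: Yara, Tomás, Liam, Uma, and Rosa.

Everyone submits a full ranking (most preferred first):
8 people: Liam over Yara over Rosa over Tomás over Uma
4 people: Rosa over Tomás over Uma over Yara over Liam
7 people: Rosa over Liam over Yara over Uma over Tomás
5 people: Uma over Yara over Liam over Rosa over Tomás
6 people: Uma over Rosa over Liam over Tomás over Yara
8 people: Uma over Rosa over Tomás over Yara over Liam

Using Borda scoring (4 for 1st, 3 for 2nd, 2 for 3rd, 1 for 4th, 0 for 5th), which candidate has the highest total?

Yara: 8×3 + 4×1 + 7×2 + 5×3 + 6×0 + 8×1 = 65
Tomás: 8×1 + 4×3 + 7×0 + 5×0 + 6×1 + 8×2 = 42
Liam: 8×4 + 4×0 + 7×3 + 5×2 + 6×2 + 8×0 = 75
Uma: 8×0 + 4×2 + 7×1 + 5×4 + 6×4 + 8×4 = 91
Rosa: 8×2 + 4×4 + 7×4 + 5×1 + 6×3 + 8×3 = 107

Rosa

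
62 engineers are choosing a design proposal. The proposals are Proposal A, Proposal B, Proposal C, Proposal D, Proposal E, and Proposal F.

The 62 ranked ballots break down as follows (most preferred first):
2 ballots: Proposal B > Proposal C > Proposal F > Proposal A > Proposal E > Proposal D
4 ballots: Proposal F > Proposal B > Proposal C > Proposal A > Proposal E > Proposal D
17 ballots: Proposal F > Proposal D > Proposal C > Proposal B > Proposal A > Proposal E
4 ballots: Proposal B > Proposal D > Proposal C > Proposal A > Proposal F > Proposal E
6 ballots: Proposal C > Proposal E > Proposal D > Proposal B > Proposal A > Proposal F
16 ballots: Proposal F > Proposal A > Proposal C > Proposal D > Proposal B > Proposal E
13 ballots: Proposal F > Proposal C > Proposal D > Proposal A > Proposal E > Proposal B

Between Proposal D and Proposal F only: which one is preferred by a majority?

Proposal F

Proposal D is ranked above Proposal F on 10 ballots; Proposal F above Proposal D on 52.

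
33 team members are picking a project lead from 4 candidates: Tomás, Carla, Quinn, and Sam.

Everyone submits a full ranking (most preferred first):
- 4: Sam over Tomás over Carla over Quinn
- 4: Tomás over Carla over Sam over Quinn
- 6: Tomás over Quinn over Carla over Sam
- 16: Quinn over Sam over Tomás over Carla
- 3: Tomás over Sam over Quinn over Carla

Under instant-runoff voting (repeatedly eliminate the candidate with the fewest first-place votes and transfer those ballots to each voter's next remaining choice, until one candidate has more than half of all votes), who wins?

Round 1: Tomás 13, Carla 0, Quinn 16, Sam 4. Carla eliminated.
Round 2: Tomás 13, Quinn 16, Sam 4. Sam eliminated.
Round 3: Tomás 17, Quinn 16. Tomás has a majority (≥17).

Tomás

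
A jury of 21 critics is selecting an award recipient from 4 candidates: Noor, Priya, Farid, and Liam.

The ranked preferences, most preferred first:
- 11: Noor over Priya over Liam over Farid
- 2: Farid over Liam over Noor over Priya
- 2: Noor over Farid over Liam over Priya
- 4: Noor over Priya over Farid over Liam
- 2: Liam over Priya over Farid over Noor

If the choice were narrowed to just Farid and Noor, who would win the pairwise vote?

Noor

Farid is ranked above Noor on 4 ballots; Noor above Farid on 17.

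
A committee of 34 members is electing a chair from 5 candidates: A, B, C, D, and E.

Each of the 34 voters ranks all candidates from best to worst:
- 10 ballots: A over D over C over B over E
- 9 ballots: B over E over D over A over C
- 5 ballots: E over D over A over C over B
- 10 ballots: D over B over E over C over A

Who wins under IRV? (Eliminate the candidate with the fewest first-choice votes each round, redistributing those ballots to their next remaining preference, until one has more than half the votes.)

D

Round 1: A 10, B 9, C 0, D 10, E 5. C eliminated.
Round 2: A 10, B 9, D 10, E 5. E eliminated.
Round 3: A 10, B 9, D 15. B eliminated.
Round 4: A 10, D 24. D has a majority (≥18).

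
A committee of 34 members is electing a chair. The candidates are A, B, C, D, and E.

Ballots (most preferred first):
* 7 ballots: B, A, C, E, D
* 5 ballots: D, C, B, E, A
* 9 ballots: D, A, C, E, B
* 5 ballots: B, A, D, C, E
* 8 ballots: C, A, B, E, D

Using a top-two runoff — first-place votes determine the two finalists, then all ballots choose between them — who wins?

B

Round 1 first-place votes: A 0, B 12, C 8, D 14, E 0. D and B advance.
Runoff: D is ranked above B on 14 ballots, B above D on 20.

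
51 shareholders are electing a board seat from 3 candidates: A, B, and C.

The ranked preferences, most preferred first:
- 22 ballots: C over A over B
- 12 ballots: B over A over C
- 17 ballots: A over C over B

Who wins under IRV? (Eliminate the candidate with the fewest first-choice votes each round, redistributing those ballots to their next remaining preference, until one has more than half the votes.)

A

Round 1: A 17, B 12, C 22. B eliminated.
Round 2: A 29, C 22. A has a majority (≥26).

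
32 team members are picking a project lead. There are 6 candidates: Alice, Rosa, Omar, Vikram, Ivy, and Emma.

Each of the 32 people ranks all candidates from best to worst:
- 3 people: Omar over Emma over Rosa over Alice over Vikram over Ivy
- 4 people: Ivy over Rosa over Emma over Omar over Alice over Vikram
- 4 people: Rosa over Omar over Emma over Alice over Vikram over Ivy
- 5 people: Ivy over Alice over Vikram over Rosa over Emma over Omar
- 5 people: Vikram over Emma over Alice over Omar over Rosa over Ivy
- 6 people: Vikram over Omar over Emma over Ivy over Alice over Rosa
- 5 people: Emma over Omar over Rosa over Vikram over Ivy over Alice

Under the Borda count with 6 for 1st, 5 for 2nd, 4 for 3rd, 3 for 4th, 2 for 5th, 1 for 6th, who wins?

Alice: 3×3 + 4×2 + 4×3 + 5×5 + 5×4 + 6×2 + 5×1 = 91
Rosa: 3×4 + 4×5 + 4×6 + 5×3 + 5×2 + 6×1 + 5×4 = 107
Omar: 3×6 + 4×3 + 4×5 + 5×1 + 5×3 + 6×5 + 5×5 = 125
Vikram: 3×2 + 4×1 + 4×2 + 5×4 + 5×6 + 6×6 + 5×3 = 119
Ivy: 3×1 + 4×6 + 4×1 + 5×6 + 5×1 + 6×3 + 5×2 = 94
Emma: 3×5 + 4×4 + 4×4 + 5×2 + 5×5 + 6×4 + 5×6 = 136

Emma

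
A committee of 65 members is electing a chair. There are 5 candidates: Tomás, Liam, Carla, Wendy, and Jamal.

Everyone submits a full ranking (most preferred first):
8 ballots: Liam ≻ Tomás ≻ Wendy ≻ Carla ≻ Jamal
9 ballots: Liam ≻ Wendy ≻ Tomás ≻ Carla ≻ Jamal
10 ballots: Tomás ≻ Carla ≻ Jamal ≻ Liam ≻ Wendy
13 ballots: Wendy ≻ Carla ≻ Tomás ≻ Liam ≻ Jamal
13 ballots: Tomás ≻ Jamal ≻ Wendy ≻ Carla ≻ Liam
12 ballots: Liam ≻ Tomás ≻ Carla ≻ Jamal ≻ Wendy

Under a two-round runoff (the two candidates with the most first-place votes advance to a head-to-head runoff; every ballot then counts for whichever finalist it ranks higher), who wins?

Tomás

Round 1 first-place votes: Tomás 23, Liam 29, Carla 0, Wendy 13, Jamal 0. Liam and Tomás advance.
Runoff: Liam is ranked above Tomás on 29 ballots, Tomás above Liam on 36.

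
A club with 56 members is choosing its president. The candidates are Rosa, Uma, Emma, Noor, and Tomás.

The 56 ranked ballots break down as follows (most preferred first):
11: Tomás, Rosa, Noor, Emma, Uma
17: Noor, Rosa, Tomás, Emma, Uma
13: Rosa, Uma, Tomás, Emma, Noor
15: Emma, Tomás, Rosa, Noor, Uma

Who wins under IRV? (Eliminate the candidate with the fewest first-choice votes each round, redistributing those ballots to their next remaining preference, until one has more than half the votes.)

Round 1: Rosa 13, Uma 0, Emma 15, Noor 17, Tomás 11. Uma eliminated.
Round 2: Rosa 13, Emma 15, Noor 17, Tomás 11. Tomás eliminated.
Round 3: Rosa 24, Emma 15, Noor 17. Emma eliminated.
Round 4: Rosa 39, Noor 17. Rosa has a majority (≥29).

Rosa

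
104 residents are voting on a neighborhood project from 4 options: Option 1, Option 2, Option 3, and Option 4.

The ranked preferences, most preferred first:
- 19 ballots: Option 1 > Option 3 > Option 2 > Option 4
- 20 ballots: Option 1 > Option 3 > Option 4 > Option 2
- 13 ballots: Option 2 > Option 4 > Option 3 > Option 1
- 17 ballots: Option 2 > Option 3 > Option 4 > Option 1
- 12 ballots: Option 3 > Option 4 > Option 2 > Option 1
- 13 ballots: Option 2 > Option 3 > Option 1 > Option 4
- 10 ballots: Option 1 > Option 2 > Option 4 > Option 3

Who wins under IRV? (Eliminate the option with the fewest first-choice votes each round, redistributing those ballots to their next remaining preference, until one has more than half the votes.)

Round 1: Option 1 49, Option 2 43, Option 3 12, Option 4 0. Option 4 eliminated.
Round 2: Option 1 49, Option 2 43, Option 3 12. Option 3 eliminated.
Round 3: Option 1 49, Option 2 55. Option 2 has a majority (≥53).

Option 2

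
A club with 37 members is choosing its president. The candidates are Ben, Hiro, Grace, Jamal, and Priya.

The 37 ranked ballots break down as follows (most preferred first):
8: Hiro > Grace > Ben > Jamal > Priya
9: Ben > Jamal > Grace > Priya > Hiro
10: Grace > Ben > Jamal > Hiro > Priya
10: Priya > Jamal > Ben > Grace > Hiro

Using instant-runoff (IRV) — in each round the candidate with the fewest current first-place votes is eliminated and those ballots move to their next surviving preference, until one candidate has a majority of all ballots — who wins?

Round 1: Ben 9, Hiro 8, Grace 10, Jamal 0, Priya 10. Jamal eliminated.
Round 2: Ben 9, Hiro 8, Grace 10, Priya 10. Hiro eliminated.
Round 3: Ben 9, Grace 18, Priya 10. Ben eliminated.
Round 4: Grace 27, Priya 10. Grace has a majority (≥19).

Grace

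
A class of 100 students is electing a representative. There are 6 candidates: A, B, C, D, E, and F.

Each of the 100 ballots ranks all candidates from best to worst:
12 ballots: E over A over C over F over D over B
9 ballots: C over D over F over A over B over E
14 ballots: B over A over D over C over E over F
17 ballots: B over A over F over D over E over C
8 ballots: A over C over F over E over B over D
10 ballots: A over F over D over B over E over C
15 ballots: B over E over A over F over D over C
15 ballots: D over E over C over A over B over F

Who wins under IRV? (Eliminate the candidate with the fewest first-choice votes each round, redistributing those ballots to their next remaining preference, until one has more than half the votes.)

A

Round 1: A 18, B 46, C 9, D 15, E 12, F 0. F eliminated.
Round 2: A 18, B 46, C 9, D 15, E 12. C eliminated.
Round 3: A 18, B 46, D 24, E 12. E eliminated.
Round 4: A 30, B 46, D 24. D eliminated.
Round 5: A 54, B 46. A has a majority (≥51).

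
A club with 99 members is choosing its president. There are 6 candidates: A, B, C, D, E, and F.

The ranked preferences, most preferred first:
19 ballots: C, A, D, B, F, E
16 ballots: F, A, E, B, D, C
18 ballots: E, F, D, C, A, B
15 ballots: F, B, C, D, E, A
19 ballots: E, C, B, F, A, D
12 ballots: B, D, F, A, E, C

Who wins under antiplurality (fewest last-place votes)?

Last-place votes: A 15, B 18, C 28, D 19, E 19, F 0.

F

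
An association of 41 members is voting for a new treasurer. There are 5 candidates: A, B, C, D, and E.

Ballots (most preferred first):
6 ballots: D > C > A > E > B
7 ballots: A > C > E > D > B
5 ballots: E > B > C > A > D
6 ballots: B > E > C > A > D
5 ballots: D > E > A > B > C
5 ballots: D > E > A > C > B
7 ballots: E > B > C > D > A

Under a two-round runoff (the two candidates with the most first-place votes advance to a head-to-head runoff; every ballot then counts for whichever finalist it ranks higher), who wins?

Round 1 first-place votes: A 7, B 6, C 0, D 16, E 12. D and E advance.
Runoff: D is ranked above E on 16 ballots, E above D on 25.

E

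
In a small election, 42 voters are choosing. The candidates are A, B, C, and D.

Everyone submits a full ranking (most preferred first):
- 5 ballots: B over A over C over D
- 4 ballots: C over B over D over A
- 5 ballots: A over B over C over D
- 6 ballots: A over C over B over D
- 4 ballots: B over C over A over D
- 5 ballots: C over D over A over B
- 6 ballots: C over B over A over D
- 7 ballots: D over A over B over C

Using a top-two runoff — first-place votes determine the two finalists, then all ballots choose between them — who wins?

Round 1 first-place votes: A 11, B 9, C 15, D 7. C and A advance.
Runoff: C is ranked above A on 19 ballots, A above C on 23.

A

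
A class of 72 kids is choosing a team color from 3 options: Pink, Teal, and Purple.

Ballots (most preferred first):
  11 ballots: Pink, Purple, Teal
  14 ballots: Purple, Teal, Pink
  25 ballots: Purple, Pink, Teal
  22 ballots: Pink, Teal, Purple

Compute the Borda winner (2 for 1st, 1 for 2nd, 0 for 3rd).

Pink

Pink: 11×2 + 14×0 + 25×1 + 22×2 = 91
Teal: 11×0 + 14×1 + 25×0 + 22×1 = 36
Purple: 11×1 + 14×2 + 25×2 + 22×0 = 89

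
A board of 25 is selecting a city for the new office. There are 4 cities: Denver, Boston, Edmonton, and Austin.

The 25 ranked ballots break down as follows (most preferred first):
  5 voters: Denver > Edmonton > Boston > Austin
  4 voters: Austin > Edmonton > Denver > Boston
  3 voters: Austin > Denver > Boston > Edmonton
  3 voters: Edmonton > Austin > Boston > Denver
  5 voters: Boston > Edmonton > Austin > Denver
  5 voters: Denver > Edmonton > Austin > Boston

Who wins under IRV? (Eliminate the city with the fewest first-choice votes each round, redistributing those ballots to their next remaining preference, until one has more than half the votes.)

Round 1: Denver 10, Boston 5, Edmonton 3, Austin 7. Edmonton eliminated.
Round 2: Denver 10, Boston 5, Austin 10. Boston eliminated.
Round 3: Denver 10, Austin 15. Austin has a majority (≥13).

Austin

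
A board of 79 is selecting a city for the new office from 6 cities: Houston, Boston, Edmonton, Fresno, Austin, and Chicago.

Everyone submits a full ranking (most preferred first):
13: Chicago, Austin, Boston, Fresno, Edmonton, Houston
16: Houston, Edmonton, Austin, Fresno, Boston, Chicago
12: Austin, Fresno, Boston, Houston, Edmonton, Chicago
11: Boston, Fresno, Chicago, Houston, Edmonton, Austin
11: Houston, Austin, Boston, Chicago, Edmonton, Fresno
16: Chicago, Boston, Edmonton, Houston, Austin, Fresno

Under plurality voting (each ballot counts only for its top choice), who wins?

Chicago

First-place votes: Houston 27, Boston 11, Edmonton 0, Fresno 0, Austin 12, Chicago 29.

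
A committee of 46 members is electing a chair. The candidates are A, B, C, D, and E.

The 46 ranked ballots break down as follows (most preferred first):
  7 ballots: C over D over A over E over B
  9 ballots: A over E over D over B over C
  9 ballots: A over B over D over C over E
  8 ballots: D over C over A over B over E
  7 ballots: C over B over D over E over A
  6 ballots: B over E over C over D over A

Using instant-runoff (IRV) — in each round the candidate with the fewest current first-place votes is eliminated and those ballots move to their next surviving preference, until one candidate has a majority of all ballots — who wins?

C

Round 1: A 18, B 6, C 14, D 8, E 0. E eliminated.
Round 2: A 18, B 6, C 14, D 8. B eliminated.
Round 3: A 18, C 20, D 8. D eliminated.
Round 4: A 18, C 28. C has a majority (≥24).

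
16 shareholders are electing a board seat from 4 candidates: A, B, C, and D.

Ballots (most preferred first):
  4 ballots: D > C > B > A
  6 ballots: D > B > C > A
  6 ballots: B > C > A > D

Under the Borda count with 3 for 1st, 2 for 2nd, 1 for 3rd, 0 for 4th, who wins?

A: 4×0 + 6×0 + 6×1 = 6
B: 4×1 + 6×2 + 6×3 = 34
C: 4×2 + 6×1 + 6×2 = 26
D: 4×3 + 6×3 + 6×0 = 30

B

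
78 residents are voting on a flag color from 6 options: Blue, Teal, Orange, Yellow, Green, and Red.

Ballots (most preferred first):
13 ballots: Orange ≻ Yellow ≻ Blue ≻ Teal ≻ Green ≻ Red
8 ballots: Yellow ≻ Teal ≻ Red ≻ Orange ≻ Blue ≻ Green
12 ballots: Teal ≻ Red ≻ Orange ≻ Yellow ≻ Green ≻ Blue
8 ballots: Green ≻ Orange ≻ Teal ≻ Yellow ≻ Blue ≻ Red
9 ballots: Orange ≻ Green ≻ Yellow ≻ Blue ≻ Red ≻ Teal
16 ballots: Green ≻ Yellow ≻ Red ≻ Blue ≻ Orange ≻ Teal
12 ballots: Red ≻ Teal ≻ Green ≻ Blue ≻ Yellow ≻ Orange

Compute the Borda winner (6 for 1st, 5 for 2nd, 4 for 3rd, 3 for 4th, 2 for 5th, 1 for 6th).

Yellow

Blue: 13×4 + 8×2 + 12×1 + 8×2 + 9×3 + 16×3 + 12×3 = 207
Teal: 13×3 + 8×5 + 12×6 + 8×4 + 9×1 + 16×1 + 12×5 = 268
Orange: 13×6 + 8×3 + 12×4 + 8×5 + 9×6 + 16×2 + 12×1 = 288
Yellow: 13×5 + 8×6 + 12×3 + 8×3 + 9×4 + 16×5 + 12×2 = 313
Green: 13×2 + 8×1 + 12×2 + 8×6 + 9×5 + 16×6 + 12×4 = 295
Red: 13×1 + 8×4 + 12×5 + 8×1 + 9×2 + 16×4 + 12×6 = 267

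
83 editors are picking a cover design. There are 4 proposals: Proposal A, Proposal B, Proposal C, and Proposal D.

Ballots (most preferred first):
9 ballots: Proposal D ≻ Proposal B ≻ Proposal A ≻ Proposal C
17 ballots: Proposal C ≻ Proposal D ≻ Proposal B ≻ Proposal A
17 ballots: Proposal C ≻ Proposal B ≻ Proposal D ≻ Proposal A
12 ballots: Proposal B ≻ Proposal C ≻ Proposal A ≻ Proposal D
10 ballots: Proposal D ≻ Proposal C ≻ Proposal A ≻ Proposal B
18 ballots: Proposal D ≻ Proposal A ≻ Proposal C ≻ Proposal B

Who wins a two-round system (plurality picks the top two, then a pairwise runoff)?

Proposal C

Round 1 first-place votes: Proposal A 0, Proposal B 12, Proposal C 34, Proposal D 37. Proposal D and Proposal C advance.
Runoff: Proposal D is ranked above Proposal C on 37 ballots, Proposal C above Proposal D on 46.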